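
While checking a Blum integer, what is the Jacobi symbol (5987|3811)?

Reduce the numerator: 5987 ≡ 2176 (mod 3811), so (5987|3811) = (2176|3811).
Factor out 2: 2176 = 2^7·17. Since 3811 ≡ 3 (mod 8), (2|3811) = -1, and (2|3811)^7 = -1. Now have -(17|3811).
17 ≡ 1 (mod 4), so quadratic reciprocity gives (17|3811) = (3811|17). Reduce: 3811 ≡ 3 (mod 17). Now have -(3|17).
17 ≡ 1 (mod 4), so quadratic reciprocity gives (3|17) = (17|3). Reduce: 17 ≡ 2 (mod 3). Now have -(2|3).
Factor out 2: 2 = 2. Since 3 ≡ 3 (mod 8), (2|3) = -1. Now have (1|3).
(1|3) = 1. Collecting the sign factors: 1.

1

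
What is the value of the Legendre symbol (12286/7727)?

(12286/7727)
  = (4559/7727)    [12286 ≡ 4559 mod 7727]
  = -(7727/4559)    [QR: both ≡ 3 mod 4, sign flips]
  = -(3168/4559)    [7727 ≡ 3168 mod 4559]
  = -(99/4559)    [4559 ≡ 7 mod 8 ⇒ (2/4559)^5 = +1]
  = (4559/99)    [QR: both ≡ 3 mod 4, sign flips]
  = (5/99)    [4559 ≡ 5 mod 99]
  = (99/5)    [QR: 5 ≡ 1 mod 4, sign kept]
  = (4/5)    [99 ≡ 4 mod 5]
  = (1/5)    [5 ≡ 5 mod 8 ⇒ (2/5)^2 = +1]
  = 1    [(1/5) = 1]

1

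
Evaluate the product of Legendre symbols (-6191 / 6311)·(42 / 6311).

By multiplicativity, (-6191·42 / 6311) = (-6191 / 6311)·(42 / 6311).
First factor (-6191 / 6311):
(-6191 / 6311)
  = (120 / 6311)    [-6191 ≡ 120 mod 6311]
  = (15 / 6311)    [6311 ≡ 7 mod 8 ⇒ (2 / 6311)^3 = +1]
  = -(6311 / 15)    [QR: both ≡ 3 mod 4, sign flips]
  = -(11 / 15)    [6311 ≡ 11 mod 15]
  = (15 / 11)    [QR: both ≡ 3 mod 4, sign flips]
  = (4 / 11)    [15 ≡ 4 mod 11]
  = (1 / 11)    [11 ≡ 3 mod 8 ⇒ (2 / 11)^2 = +1]
  = 1    [(1 / 11) = 1]
Second factor (42 / 6311):
(42 / 6311)
  = (21 / 6311)    [6311 ≡ 7 mod 8 ⇒ (2 / 6311) = +1]
  = (6311 / 21)    [QR: 21 ≡ 1 mod 4, sign kept]
  = (11 / 21)    [6311 ≡ 11 mod 21]
  = (21 / 11)    [QR: 21 ≡ 1 mod 4, sign kept]
  = (10 / 11)    [21 ≡ 10 mod 11]
  = -(5 / 11)    [11 ≡ 3 mod 8 ⇒ (2 / 11) = -1]
  = -(11 / 5)    [QR: 5 ≡ 1 mod 4, sign kept]
  = -(1 / 5)    [11 ≡ 1 mod 5]
  = -1    [(1 / 5) = 1]
Product: (1)·(-1) = -1.

-1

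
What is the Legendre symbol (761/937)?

-1

(761/937)
  = (937/761)    [QR: 761 ≡ 1 mod 4, sign kept]
  = (176/761)    [937 ≡ 176 mod 761]
  = (11/761)    [761 ≡ 1 mod 8 ⇒ (2/761)^4 = +1]
  = (761/11)    [QR: 761 ≡ 1 mod 4, sign kept]
  = (2/11)    [761 ≡ 2 mod 11]
  = -(1/11)    [11 ≡ 3 mod 8 ⇒ (2/11) = -1]
  = -1    [(1/11) = 1]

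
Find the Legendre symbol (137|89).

-1

Reduce the numerator: 137 ≡ 48 (mod 89), so (137|89) = (48|89).
Factor out 2: 48 = 2^4·3. Since 89 ≡ 1 (mod 8), (2|89) = +1, and (2|89)^4 = +1. Now have (3|89).
89 ≡ 1 (mod 4), so quadratic reciprocity gives (3|89) = (89|3). Reduce: 89 ≡ 2 (mod 3). Now have (2|3).
Factor out 2: 2 = 2. Since 3 ≡ 3 (mod 8), (2|3) = -1. Now have -(1|3).
(1|3) = 1. Collecting the sign factors: -1.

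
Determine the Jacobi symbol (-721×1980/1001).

By multiplicativity, (-721·1980/1001) = (-721/1001)·(1980/1001).
First factor (-721/1001):
Reduce the numerator: -721 ≡ 280 (mod 1001), so (-721/1001) = (280/1001).
Factor out 2: 280 = 2^3·35. Since 1001 ≡ 1 (mod 8), (2/1001) = +1, and (2/1001)^3 = +1. Now have (35/1001).
1001 ≡ 1 (mod 4), so quadratic reciprocity gives (35/1001) = (1001/35). Reduce: 1001 ≡ 21 (mod 35). Now have (21/35).
21 ≡ 1 (mod 4), so quadratic reciprocity gives (21/35) = (35/21). Reduce: 35 ≡ 14 (mod 21). Now have (14/21).
Factor out 2: 14 = 2·7. Since 21 ≡ 5 (mod 8), (2/21) = -1. Now have -(7/21).
21 ≡ 1 (mod 4), so quadratic reciprocity gives (7/21) = (21/7). Reduce: 21 ≡ 0 (mod 7). Now have -(0/7).
The numerator is now 0 with denominator 7 > 1: the symbol is 0.
Second factor (1980/1001):
Reduce the numerator: 1980 ≡ 979 (mod 1001), so (1980/1001) = (979/1001).
1001 ≡ 1 (mod 4), so quadratic reciprocity gives (979/1001) = (1001/979). Reduce: 1001 ≡ 22 (mod 979). Now have (22/979).
Factor out 2: 22 = 2·11. Since 979 ≡ 3 (mod 8), (2/979) = -1. Now have -(11/979).
Both 11 ≡ 3 and 979 ≡ 3 (mod 4), so reciprocity gives (11/979) = -(979/11). Reduce: 979 ≡ 0 (mod 11). Now have (0/11).
The numerator is now 0 with denominator 11 > 1: the symbol is 0.
Product: (0)·(0) = 0.

0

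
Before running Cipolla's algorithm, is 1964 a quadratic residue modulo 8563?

(1964/8563)
  = (491/8563)    [8563 ≡ 3 mod 8 ⇒ (2/8563)^2 = +1]
  = -(8563/491)    [QR: both ≡ 3 mod 4, sign flips]
  = -(216/491)    [8563 ≡ 216 mod 491]
  = (27/491)    [491 ≡ 3 mod 8 ⇒ (2/491)^3 = -1]
  = -(491/27)    [QR: both ≡ 3 mod 4, sign flips]
  = -(5/27)    [491 ≡ 5 mod 27]
  = -(27/5)    [QR: 5 ≡ 1 mod 4, sign kept]
  = -(2/5)    [27 ≡ 2 mod 5]
  = (1/5)    [5 ≡ 5 mod 8 ⇒ (2/5) = -1]
  = 1    [(1/5) = 1]
The Legendre symbol is 1, so x^2 ≡ 1964 (mod 8563) has solution.

yes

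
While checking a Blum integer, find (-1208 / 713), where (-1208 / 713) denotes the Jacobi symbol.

-1

Pull out -1: (-1208 / 713) = (-1 / 713)·(1208 / 713). Since 713 ≡ 1 (mod 4), (-1 / 713) = +1. Now have (1208 / 713).
Reduce the numerator: 1208 ≡ 495 (mod 713), so (1208 / 713) = (495 / 713).
713 ≡ 1 (mod 4), so quadratic reciprocity gives (495 / 713) = (713 / 495). Reduce: 713 ≡ 218 (mod 495). Now have (218 / 495).
Factor out 2: 218 = 2·109. Since 495 ≡ 7 (mod 8), (2 / 495) = +1. Now have (109 / 495).
109 ≡ 1 (mod 4), so quadratic reciprocity gives (109 / 495) = (495 / 109). Reduce: 495 ≡ 59 (mod 109). Now have (59 / 109).
109 ≡ 1 (mod 4), so quadratic reciprocity gives (59 / 109) = (109 / 59). Reduce: 109 ≡ 50 (mod 59). Now have (50 / 59).
Factor out 2: 50 = 2·25. Since 59 ≡ 3 (mod 8), (2 / 59) = -1. Now have -(25 / 59).
25 ≡ 1 (mod 4), so quadratic reciprocity gives (25 / 59) = (59 / 25). Reduce: 59 ≡ 9 (mod 25). Now have -(9 / 25).
9 ≡ 1 (mod 4), so quadratic reciprocity gives (9 / 25) = (25 / 9). Reduce: 25 ≡ 7 (mod 9). Now have -(7 / 9).
9 ≡ 1 (mod 4), so quadratic reciprocity gives (7 / 9) = (9 / 7). Reduce: 9 ≡ 2 (mod 7). Now have -(2 / 7).
Factor out 2: 2 = 2. Since 7 ≡ 7 (mod 8), (2 / 7) = +1. Now have -(1 / 7).
(1 / 7) = 1. Collecting the sign factors: -1.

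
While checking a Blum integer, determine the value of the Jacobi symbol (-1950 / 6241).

1

Pull out -1: (-1950 / 6241) = (-1 / 6241)·(1950 / 6241). Since 6241 ≡ 1 (mod 4), (-1 / 6241) = +1. Now have (1950 / 6241).
Factor out 2: 1950 = 2·975. Since 6241 ≡ 1 (mod 8), (2 / 6241) = +1. Now have (975 / 6241).
6241 ≡ 1 (mod 4), so quadratic reciprocity gives (975 / 6241) = (6241 / 975). Reduce: 6241 ≡ 391 (mod 975). Now have (391 / 975).
Both 391 ≡ 3 and 975 ≡ 3 (mod 4), so reciprocity gives (391 / 975) = -(975 / 391). Reduce: 975 ≡ 193 (mod 391). Now have -(193 / 391).
193 ≡ 1 (mod 4), so quadratic reciprocity gives (193 / 391) = (391 / 193). Reduce: 391 ≡ 5 (mod 193). Now have -(5 / 193).
5 ≡ 1 (mod 4), so quadratic reciprocity gives (5 / 193) = (193 / 5). Reduce: 193 ≡ 3 (mod 5). Now have -(3 / 5).
5 ≡ 1 (mod 4), so quadratic reciprocity gives (3 / 5) = (5 / 3). Reduce: 5 ≡ 2 (mod 3). Now have -(2 / 3).
Factor out 2: 2 = 2. Since 3 ≡ 3 (mod 8), (2 / 3) = -1. Now have (1 / 3).
(1 / 3) = 1. Collecting the sign factors: 1.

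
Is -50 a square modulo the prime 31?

Pull out -1: (-50|31) = (-1|31)·(50|31). Since 31 ≡ 3 (mod 4), (-1|31) = -1. Now have -(50|31).
Reduce the numerator: 50 ≡ 19 (mod 31), so (50|31) = (19|31).
Both 19 ≡ 3 and 31 ≡ 3 (mod 4), so reciprocity gives (19|31) = -(31|19). Reduce: 31 ≡ 12 (mod 19). Now have (12|19).
Factor out 2: 12 = 2^2·3. Since 19 ≡ 3 (mod 8), (2|19) = -1, and (2|19)^2 = +1. Now have (3|19).
Both 3 ≡ 3 and 19 ≡ 3 (mod 4), so reciprocity gives (3|19) = -(19|3). Reduce: 19 ≡ 1 (mod 3). Now have -(1|3).
(1|3) = 1. Collecting the sign factors: -1.
The Legendre symbol is -1, so x^2 ≡ -50 (mod 31) has no solution.

no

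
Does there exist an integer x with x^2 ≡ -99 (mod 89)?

(-99/89)
  = (79/89)    [-99 ≡ 79 mod 89]
  = (89/79)    [QR: 89 ≡ 1 mod 4, sign kept]
  = (10/79)    [89 ≡ 10 mod 79]
  = (5/79)    [79 ≡ 7 mod 8 ⇒ (2/79) = +1]
  = (79/5)    [QR: 5 ≡ 1 mod 4, sign kept]
  = (4/5)    [79 ≡ 4 mod 5]
  = (1/5)    [5 ≡ 5 mod 8 ⇒ (2/5)^2 = +1]
  = 1    [(1/5) = 1]
The Legendre symbol is 1, so x^2 ≡ -99 (mod 89) has solution.

yes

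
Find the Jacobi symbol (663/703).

1

(663/703)
  = -(703/663)    [QR: both ≡ 3 mod 4, sign flips]
  = -(40/663)    [703 ≡ 40 mod 663]
  = -(5/663)    [663 ≡ 7 mod 8 ⇒ (2/663)^3 = +1]
  = -(663/5)    [QR: 5 ≡ 1 mod 4, sign kept]
  = -(3/5)    [663 ≡ 3 mod 5]
  = -(5/3)    [QR: 5 ≡ 1 mod 4, sign kept]
  = -(2/3)    [5 ≡ 2 mod 3]
  = (1/3)    [3 ≡ 3 mod 8 ⇒ (2/3) = -1]
  = 1    [(1/3) = 1]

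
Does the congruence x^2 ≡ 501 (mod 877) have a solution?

yes

501 ≡ 1 (mod 4), so quadratic reciprocity gives (501|877) = (877|501). Reduce: 877 ≡ 376 (mod 501). Now have (376|501).
Factor out 2: 376 = 2^3·47. Since 501 ≡ 5 (mod 8), (2|501) = -1, and (2|501)^3 = -1. Now have -(47|501).
501 ≡ 1 (mod 4), so quadratic reciprocity gives (47|501) = (501|47). Reduce: 501 ≡ 31 (mod 47). Now have -(31|47).
Both 31 ≡ 3 and 47 ≡ 3 (mod 4), so reciprocity gives (31|47) = -(47|31). Reduce: 47 ≡ 16 (mod 31). Now have (16|31).
Factor out 2: 16 = 2^4. Since 31 ≡ 7 (mod 8), (2|31) = +1, and (2|31)^4 = +1. Now have (1|31).
(1|31) = 1. Collecting the sign factors: 1.
(501|877) = 1, and 877 is prime, so 501 is a quadratic residue mod 877.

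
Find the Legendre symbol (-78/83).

(-78/83)
  = -(78/83)    [83 ≡ 3 mod 4 ⇒ (-1/83) = -1]
  = (39/83)    [83 ≡ 3 mod 8 ⇒ (2/83) = -1]
  = -(83/39)    [QR: both ≡ 3 mod 4, sign flips]
  = -(5/39)    [83 ≡ 5 mod 39]
  = -(39/5)    [QR: 5 ≡ 1 mod 4, sign kept]
  = -(4/5)    [39 ≡ 4 mod 5]
  = -(1/5)    [5 ≡ 5 mod 8 ⇒ (2/5)^2 = +1]
  = -1    [(1/5) = 1]

-1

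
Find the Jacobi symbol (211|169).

(211|169)
  = (42|169)    [211 ≡ 42 mod 169]
  = (21|169)    [169 ≡ 1 mod 8 ⇒ (2|169) = +1]
  = (169|21)    [QR: 21 ≡ 1 mod 4, sign kept]
  = (1|21)    [169 ≡ 1 mod 21]
  = 1    [(1|21) = 1]

1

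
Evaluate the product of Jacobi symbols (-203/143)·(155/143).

By multiplicativity, (-203·155/143) = (-203/143)·(155/143).
First factor (-203/143):
Pull out -1: (-203/143) = (-1/143)·(203/143). Since 143 ≡ 3 (mod 4), (-1/143) = -1. Now have -(203/143).
Reduce the numerator: 203 ≡ 60 (mod 143), so (203/143) = (60/143).
Factor out 2: 60 = 2^2·15. Since 143 ≡ 7 (mod 8), (2/143) = +1, and (2/143)^2 = +1. Now have -(15/143).
Both 15 ≡ 3 and 143 ≡ 3 (mod 4), so reciprocity gives (15/143) = -(143/15). Reduce: 143 ≡ 8 (mod 15). Now have (8/15).
Factor out 2: 8 = 2^3. Since 15 ≡ 7 (mod 8), (2/15) = +1, and (2/15)^3 = +1. Now have (1/15).
(1/15) = 1. Collecting the sign factors: 1.
Second factor (155/143):
Reduce the numerator: 155 ≡ 12 (mod 143), so (155/143) = (12/143).
Factor out 2: 12 = 2^2·3. Since 143 ≡ 7 (mod 8), (2/143) = +1, and (2/143)^2 = +1. Now have (3/143).
Both 3 ≡ 3 and 143 ≡ 3 (mod 4), so reciprocity gives (3/143) = -(143/3). Reduce: 143 ≡ 2 (mod 3). Now have -(2/3).
Factor out 2: 2 = 2. Since 3 ≡ 3 (mod 8), (2/3) = -1. Now have (1/3).
(1/3) = 1. Collecting the sign factors: 1.
Product: (1)·(1) = 1.

1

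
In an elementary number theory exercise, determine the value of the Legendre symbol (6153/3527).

-1

Reduce the numerator: 6153 ≡ 2626 (mod 3527), so (6153/3527) = (2626/3527).
Factor out 2: 2626 = 2·1313. Since 3527 ≡ 7 (mod 8), (2/3527) = +1. Now have (1313/3527).
1313 ≡ 1 (mod 4), so quadratic reciprocity gives (1313/3527) = (3527/1313). Reduce: 3527 ≡ 901 (mod 1313). Now have (901/1313).
901 ≡ 1 (mod 4), so quadratic reciprocity gives (901/1313) = (1313/901). Reduce: 1313 ≡ 412 (mod 901). Now have (412/901).
Factor out 2: 412 = 2^2·103. Since 901 ≡ 5 (mod 8), (2/901) = -1, and (2/901)^2 = +1. Now have (103/901).
901 ≡ 1 (mod 4), so quadratic reciprocity gives (103/901) = (901/103). Reduce: 901 ≡ 77 (mod 103). Now have (77/103).
77 ≡ 1 (mod 4), so quadratic reciprocity gives (77/103) = (103/77). Reduce: 103 ≡ 26 (mod 77). Now have (26/77).
Factor out 2: 26 = 2·13. Since 77 ≡ 5 (mod 8), (2/77) = -1. Now have -(13/77).
13 ≡ 1 (mod 4), so quadratic reciprocity gives (13/77) = (77/13). Reduce: 77 ≡ 12 (mod 13). Now have -(12/13).
Factor out 2: 12 = 2^2·3. Since 13 ≡ 5 (mod 8), (2/13) = -1, and (2/13)^2 = +1. Now have -(3/13).
13 ≡ 1 (mod 4), so quadratic reciprocity gives (3/13) = (13/3). Reduce: 13 ≡ 1 (mod 3). Now have -(1/3).
(1/3) = 1. Collecting the sign factors: -1.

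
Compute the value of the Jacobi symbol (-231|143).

Pull out -1: (-231|143) = (-1|143)·(231|143). Since 143 ≡ 3 (mod 4), (-1|143) = -1. Now have -(231|143).
Reduce the numerator: 231 ≡ 88 (mod 143), so (231|143) = (88|143).
Factor out 2: 88 = 2^3·11. Since 143 ≡ 7 (mod 8), (2|143) = +1, and (2|143)^3 = +1. Now have -(11|143).
Both 11 ≡ 3 and 143 ≡ 3 (mod 4), so reciprocity gives (11|143) = -(143|11). Reduce: 143 ≡ 0 (mod 11). Now have (0|11).
The numerator is now 0 with denominator 11 > 1: the symbol is 0.

0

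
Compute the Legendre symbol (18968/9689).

-1

Reduce the numerator: 18968 ≡ 9279 (mod 9689), so (18968/9689) = (9279/9689).
9689 ≡ 1 (mod 4), so quadratic reciprocity gives (9279/9689) = (9689/9279). Reduce: 9689 ≡ 410 (mod 9279). Now have (410/9279).
Factor out 2: 410 = 2·205. Since 9279 ≡ 7 (mod 8), (2/9279) = +1. Now have (205/9279).
205 ≡ 1 (mod 4), so quadratic reciprocity gives (205/9279) = (9279/205). Reduce: 9279 ≡ 54 (mod 205). Now have (54/205).
Factor out 2: 54 = 2·27. Since 205 ≡ 5 (mod 8), (2/205) = -1. Now have -(27/205).
205 ≡ 1 (mod 4), so quadratic reciprocity gives (27/205) = (205/27). Reduce: 205 ≡ 16 (mod 27). Now have -(16/27).
Factor out 2: 16 = 2^4. Since 27 ≡ 3 (mod 8), (2/27) = -1, and (2/27)^4 = +1. Now have -(1/27).
(1/27) = 1. Collecting the sign factors: -1.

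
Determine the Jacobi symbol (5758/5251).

Reduce the numerator: 5758 ≡ 507 (mod 5251), so (5758/5251) = (507/5251).
Both 507 ≡ 3 and 5251 ≡ 3 (mod 4), so reciprocity gives (507/5251) = -(5251/507). Reduce: 5251 ≡ 181 (mod 507). Now have -(181/507).
181 ≡ 1 (mod 4), so quadratic reciprocity gives (181/507) = (507/181). Reduce: 507 ≡ 145 (mod 181). Now have -(145/181).
145 ≡ 1 (mod 4), so quadratic reciprocity gives (145/181) = (181/145). Reduce: 181 ≡ 36 (mod 145). Now have -(36/145).
Factor out 2: 36 = 2^2·9. Since 145 ≡ 1 (mod 8), (2/145) = +1, and (2/145)^2 = +1. Now have -(9/145).
9 ≡ 1 (mod 4), so quadratic reciprocity gives (9/145) = (145/9). Reduce: 145 ≡ 1 (mod 9). Now have -(1/9).
(1/9) = 1. Collecting the sign factors: -1.

-1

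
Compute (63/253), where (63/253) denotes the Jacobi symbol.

1

(63/253)
  = (253/63)    [QR: 253 ≡ 1 mod 4, sign kept]
  = (1/63)    [253 ≡ 1 mod 63]
  = 1    [(1/63) = 1]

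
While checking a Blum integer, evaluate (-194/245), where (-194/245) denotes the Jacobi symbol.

1

Reduce the numerator: -194 ≡ 51 (mod 245), so (-194/245) = (51/245).
245 ≡ 1 (mod 4), so quadratic reciprocity gives (51/245) = (245/51). Reduce: 245 ≡ 41 (mod 51). Now have (41/51).
41 ≡ 1 (mod 4), so quadratic reciprocity gives (41/51) = (51/41). Reduce: 51 ≡ 10 (mod 41). Now have (10/41).
Factor out 2: 10 = 2·5. Since 41 ≡ 1 (mod 8), (2/41) = +1. Now have (5/41).
5 ≡ 1 (mod 4), so quadratic reciprocity gives (5/41) = (41/5). Reduce: 41 ≡ 1 (mod 5). Now have (1/5).
(1/5) = 1. Collecting the sign factors: 1.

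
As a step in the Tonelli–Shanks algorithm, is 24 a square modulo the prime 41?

(24/41)
  = (3/41)    [41 ≡ 1 mod 8 ⇒ (2/41)^3 = +1]
  = (41/3)    [QR: 41 ≡ 1 mod 4, sign kept]
  = (2/3)    [41 ≡ 2 mod 3]
  = -(1/3)    [3 ≡ 3 mod 8 ⇒ (2/3) = -1]
  = -1    [(1/3) = 1]
The Legendre symbol is -1, so x^2 ≡ 24 (mod 41) has no solution.

no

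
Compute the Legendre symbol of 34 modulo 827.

1

(34|827)
  = -(17|827)    [827 ≡ 3 mod 8 ⇒ (2|827) = -1]
  = -(827|17)    [QR: 17 ≡ 1 mod 4, sign kept]
  = -(11|17)    [827 ≡ 11 mod 17]
  = -(17|11)    [QR: 17 ≡ 1 mod 4, sign kept]
  = -(6|11)    [17 ≡ 6 mod 11]
  = (3|11)    [11 ≡ 3 mod 8 ⇒ (2|11) = -1]
  = -(11|3)    [QR: both ≡ 3 mod 4, sign flips]
  = -(2|3)    [11 ≡ 2 mod 3]
  = (1|3)    [3 ≡ 3 mod 8 ⇒ (2|3) = -1]
  = 1    [(1|3) = 1]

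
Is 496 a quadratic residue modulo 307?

no

Reduce the numerator: 496 ≡ 189 (mod 307), so (496/307) = (189/307).
189 ≡ 1 (mod 4), so quadratic reciprocity gives (189/307) = (307/189). Reduce: 307 ≡ 118 (mod 189). Now have (118/189).
Factor out 2: 118 = 2·59. Since 189 ≡ 5 (mod 8), (2/189) = -1. Now have -(59/189).
189 ≡ 1 (mod 4), so quadratic reciprocity gives (59/189) = (189/59). Reduce: 189 ≡ 12 (mod 59). Now have -(12/59).
Factor out 2: 12 = 2^2·3. Since 59 ≡ 3 (mod 8), (2/59) = -1, and (2/59)^2 = +1. Now have -(3/59).
Both 3 ≡ 3 and 59 ≡ 3 (mod 4), so reciprocity gives (3/59) = -(59/3). Reduce: 59 ≡ 2 (mod 3). Now have (2/3).
Factor out 2: 2 = 2. Since 3 ≡ 3 (mod 8), (2/3) = -1. Now have -(1/3).
(1/3) = 1. Collecting the sign factors: -1.
(496/307) = -1, and 307 is prime, so 496 is not a quadratic residue mod 307.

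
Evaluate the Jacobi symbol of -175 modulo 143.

Reduce the numerator: -175 ≡ 111 (mod 143), so (-175/143) = (111/143).
Both 111 ≡ 3 and 143 ≡ 3 (mod 4), so reciprocity gives (111/143) = -(143/111). Reduce: 143 ≡ 32 (mod 111). Now have -(32/111).
Factor out 2: 32 = 2^5. Since 111 ≡ 7 (mod 8), (2/111) = +1, and (2/111)^5 = +1. Now have -(1/111).
(1/111) = 1. Collecting the sign factors: -1.

-1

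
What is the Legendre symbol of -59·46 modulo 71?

By multiplicativity, (-59·46/71) = (-59/71)·(46/71).
First factor (-59/71):
(-59/71)
  = -(59/71)    [71 ≡ 3 mod 4 ⇒ (-1/71) = -1]
  = (71/59)    [QR: both ≡ 3 mod 4, sign flips]
  = (12/59)    [71 ≡ 12 mod 59]
  = (3/59)    [59 ≡ 3 mod 8 ⇒ (2/59)^2 = +1]
  = -(59/3)    [QR: both ≡ 3 mod 4, sign flips]
  = -(2/3)    [59 ≡ 2 mod 3]
  = (1/3)    [3 ≡ 3 mod 8 ⇒ (2/3) = -1]
  = 1    [(1/3) = 1]
Second factor (46/71):
(46/71)
  = (23/71)    [71 ≡ 7 mod 8 ⇒ (2/71) = +1]
  = -(71/23)    [QR: both ≡ 3 mod 4, sign flips]
  = -(2/23)    [71 ≡ 2 mod 23]
  = -(1/23)    [23 ≡ 7 mod 8 ⇒ (2/23) = +1]
  = -1    [(1/23) = 1]
Product: (1)·(-1) = -1.

-1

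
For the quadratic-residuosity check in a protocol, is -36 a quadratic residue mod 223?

no

Reduce the numerator: -36 ≡ 187 (mod 223), so (-36/223) = (187/223).
Both 187 ≡ 3 and 223 ≡ 3 (mod 4), so reciprocity gives (187/223) = -(223/187). Reduce: 223 ≡ 36 (mod 187). Now have -(36/187).
Factor out 2: 36 = 2^2·9. Since 187 ≡ 3 (mod 8), (2/187) = -1, and (2/187)^2 = +1. Now have -(9/187).
9 ≡ 1 (mod 4), so quadratic reciprocity gives (9/187) = (187/9). Reduce: 187 ≡ 7 (mod 9). Now have -(7/9).
9 ≡ 1 (mod 4), so quadratic reciprocity gives (7/9) = (9/7). Reduce: 9 ≡ 2 (mod 7). Now have -(2/7).
Factor out 2: 2 = 2. Since 7 ≡ 7 (mod 8), (2/7) = +1. Now have -(1/7).
(1/7) = 1. Collecting the sign factors: -1.
(-36/223) = -1, and 223 is prime, so -36 is not a quadratic residue mod 223.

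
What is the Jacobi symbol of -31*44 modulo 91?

By multiplicativity, (-31·44/91) = (-31/91)·(44/91).
First factor (-31/91):
(-31/91)
  = (60/91)    [-31 ≡ 60 mod 91]
  = (15/91)    [91 ≡ 3 mod 8 ⇒ (2/91)^2 = +1]
  = -(91/15)    [QR: both ≡ 3 mod 4, sign flips]
  = -(1/15)    [91 ≡ 1 mod 15]
  = -1    [(1/15) = 1]
Second factor (44/91):
(44/91)
  = (11/91)    [91 ≡ 3 mod 8 ⇒ (2/91)^2 = +1]
  = -(91/11)    [QR: both ≡ 3 mod 4, sign flips]
  = -(3/11)    [91 ≡ 3 mod 11]
  = (11/3)    [QR: both ≡ 3 mod 4, sign flips]
  = (2/3)    [11 ≡ 2 mod 3]
  = -(1/3)    [3 ≡ 3 mod 8 ⇒ (2/3) = -1]
  = -1    [(1/3) = 1]
Product: (-1)·(-1) = 1.

1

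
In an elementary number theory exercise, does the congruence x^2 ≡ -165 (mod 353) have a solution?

yes

(-165|353)
  = (165|353)    [353 ≡ 1 mod 4 ⇒ (-1|353) = +1]
  = (353|165)    [QR: 165 ≡ 1 mod 4, sign kept]
  = (23|165)    [353 ≡ 23 mod 165]
  = (165|23)    [QR: 165 ≡ 1 mod 4, sign kept]
  = (4|23)    [165 ≡ 4 mod 23]
  = (1|23)    [23 ≡ 7 mod 8 ⇒ (2|23)^2 = +1]
  = 1    [(1|23) = 1]
(-165|353) = 1, and 353 is prime, so -165 is a quadratic residue mod 353.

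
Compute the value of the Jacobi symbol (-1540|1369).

1

Reduce the numerator: -1540 ≡ 1198 (mod 1369), so (-1540|1369) = (1198|1369).
Factor out 2: 1198 = 2·599. Since 1369 ≡ 1 (mod 8), (2|1369) = +1. Now have (599|1369).
1369 ≡ 1 (mod 4), so quadratic reciprocity gives (599|1369) = (1369|599). Reduce: 1369 ≡ 171 (mod 599). Now have (171|599).
Both 171 ≡ 3 and 599 ≡ 3 (mod 4), so reciprocity gives (171|599) = -(599|171). Reduce: 599 ≡ 86 (mod 171). Now have -(86|171).
Factor out 2: 86 = 2·43. Since 171 ≡ 3 (mod 8), (2|171) = -1. Now have (43|171).
Both 43 ≡ 3 and 171 ≡ 3 (mod 4), so reciprocity gives (43|171) = -(171|43). Reduce: 171 ≡ 42 (mod 43). Now have -(42|43).
Factor out 2: 42 = 2·21. Since 43 ≡ 3 (mod 8), (2|43) = -1. Now have (21|43).
21 ≡ 1 (mod 4), so quadratic reciprocity gives (21|43) = (43|21). Reduce: 43 ≡ 1 (mod 21). Now have (1|21).
(1|21) = 1. Collecting the sign factors: 1.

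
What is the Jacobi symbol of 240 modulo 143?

Reduce the numerator: 240 ≡ 97 (mod 143), so (240 / 143) = (97 / 143).
97 ≡ 1 (mod 4), so quadratic reciprocity gives (97 / 143) = (143 / 97). Reduce: 143 ≡ 46 (mod 97). Now have (46 / 97).
Factor out 2: 46 = 2·23. Since 97 ≡ 1 (mod 8), (2 / 97) = +1. Now have (23 / 97).
97 ≡ 1 (mod 4), so quadratic reciprocity gives (23 / 97) = (97 / 23). Reduce: 97 ≡ 5 (mod 23). Now have (5 / 23).
5 ≡ 1 (mod 4), so quadratic reciprocity gives (5 / 23) = (23 / 5). Reduce: 23 ≡ 3 (mod 5). Now have (3 / 5).
5 ≡ 1 (mod 4), so quadratic reciprocity gives (3 / 5) = (5 / 3). Reduce: 5 ≡ 2 (mod 3). Now have (2 / 3).
Factor out 2: 2 = 2. Since 3 ≡ 3 (mod 8), (2 / 3) = -1. Now have -(1 / 3).
(1 / 3) = 1. Collecting the sign factors: -1.

-1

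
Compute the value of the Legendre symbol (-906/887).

(-906/887)
  = -(906/887)    [887 ≡ 3 mod 4 ⇒ (-1/887) = -1]
  = -(19/887)    [906 ≡ 19 mod 887]
  = (887/19)    [QR: both ≡ 3 mod 4, sign flips]
  = (13/19)    [887 ≡ 13 mod 19]
  = (19/13)    [QR: 13 ≡ 1 mod 4, sign kept]
  = (6/13)    [19 ≡ 6 mod 13]
  = -(3/13)    [13 ≡ 5 mod 8 ⇒ (2/13) = -1]
  = -(13/3)    [QR: 13 ≡ 1 mod 4, sign kept]
  = -(1/3)    [13 ≡ 1 mod 3]
  = -1    [(1/3) = 1]

-1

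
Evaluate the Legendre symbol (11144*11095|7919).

By multiplicativity, (11144·11095|7919) = (11144|7919)·(11095|7919).
First factor (11144|7919):
Reduce the numerator: 11144 ≡ 3225 (mod 7919), so (11144|7919) = (3225|7919).
3225 ≡ 1 (mod 4), so quadratic reciprocity gives (3225|7919) = (7919|3225). Reduce: 7919 ≡ 1469 (mod 3225). Now have (1469|3225).
1469 ≡ 1 (mod 4), so quadratic reciprocity gives (1469|3225) = (3225|1469). Reduce: 3225 ≡ 287 (mod 1469). Now have (287|1469).
1469 ≡ 1 (mod 4), so quadratic reciprocity gives (287|1469) = (1469|287). Reduce: 1469 ≡ 34 (mod 287). Now have (34|287).
Factor out 2: 34 = 2·17. Since 287 ≡ 7 (mod 8), (2|287) = +1. Now have (17|287).
17 ≡ 1 (mod 4), so quadratic reciprocity gives (17|287) = (287|17). Reduce: 287 ≡ 15 (mod 17). Now have (15|17).
17 ≡ 1 (mod 4), so quadratic reciprocity gives (15|17) = (17|15). Reduce: 17 ≡ 2 (mod 15). Now have (2|15).
Factor out 2: 2 = 2. Since 15 ≡ 7 (mod 8), (2|15) = +1. Now have (1|15).
(1|15) = 1. Collecting the sign factors: 1.
Second factor (11095|7919):
Reduce the numerator: 11095 ≡ 3176 (mod 7919), so (11095|7919) = (3176|7919).
Factor out 2: 3176 = 2^3·397. Since 7919 ≡ 7 (mod 8), (2|7919) = +1, and (2|7919)^3 = +1. Now have (397|7919).
397 ≡ 1 (mod 4), so quadratic reciprocity gives (397|7919) = (7919|397). Reduce: 7919 ≡ 376 (mod 397). Now have (376|397).
Factor out 2: 376 = 2^3·47. Since 397 ≡ 5 (mod 8), (2|397) = -1, and (2|397)^3 = -1. Now have -(47|397).
397 ≡ 1 (mod 4), so quadratic reciprocity gives (47|397) = (397|47). Reduce: 397 ≡ 21 (mod 47). Now have -(21|47).
21 ≡ 1 (mod 4), so quadratic reciprocity gives (21|47) = (47|21). Reduce: 47 ≡ 5 (mod 21). Now have -(5|21).
5 ≡ 1 (mod 4), so quadratic reciprocity gives (5|21) = (21|5). Reduce: 21 ≡ 1 (mod 5). Now have -(1|5).
(1|5) = 1. Collecting the sign factors: -1.
Product: (1)·(-1) = -1.

-1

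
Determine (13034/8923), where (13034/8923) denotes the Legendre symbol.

(13034/8923)
  = (4111/8923)    [13034 ≡ 4111 mod 8923]
  = -(8923/4111)    [QR: both ≡ 3 mod 4, sign flips]
  = -(701/4111)    [8923 ≡ 701 mod 4111]
  = -(4111/701)    [QR: 701 ≡ 1 mod 4, sign kept]
  = -(606/701)    [4111 ≡ 606 mod 701]
  = (303/701)    [701 ≡ 5 mod 8 ⇒ (2/701) = -1]
  = (701/303)    [QR: 701 ≡ 1 mod 4, sign kept]
  = (95/303)    [701 ≡ 95 mod 303]
  = -(303/95)    [QR: both ≡ 3 mod 4, sign flips]
  = -(18/95)    [303 ≡ 18 mod 95]
  = -(9/95)    [95 ≡ 7 mod 8 ⇒ (2/95) = +1]
  = -(95/9)    [QR: 9 ≡ 1 mod 4, sign kept]
  = -(5/9)    [95 ≡ 5 mod 9]
  = -(9/5)    [QR: 5 ≡ 1 mod 4, sign kept]
  = -(4/5)    [9 ≡ 4 mod 5]
  = -(1/5)    [5 ≡ 5 mod 8 ⇒ (2/5)^2 = +1]
  = -1    [(1/5) = 1]

-1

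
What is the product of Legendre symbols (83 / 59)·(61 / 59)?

By multiplicativity, (83·61 / 59) = (83 / 59)·(61 / 59).
First factor (83 / 59):
(83 / 59)
  = (24 / 59)    [83 ≡ 24 mod 59]
  = -(3 / 59)    [59 ≡ 3 mod 8 ⇒ (2 / 59)^3 = -1]
  = (59 / 3)    [QR: both ≡ 3 mod 4, sign flips]
  = (2 / 3)    [59 ≡ 2 mod 3]
  = -(1 / 3)    [3 ≡ 3 mod 8 ⇒ (2 / 3) = -1]
  = -1    [(1 / 3) = 1]
Second factor (61 / 59):
(61 / 59)
  = (2 / 59)    [61 ≡ 2 mod 59]
  = -(1 / 59)    [59 ≡ 3 mod 8 ⇒ (2 / 59) = -1]
  = -1    [(1 / 59) = 1]
Product: (-1)·(-1) = 1.

1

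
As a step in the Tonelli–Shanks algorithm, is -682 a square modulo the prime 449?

no

(-682/449)
  = (682/449)    [449 ≡ 1 mod 4 ⇒ (-1/449) = +1]
  = (233/449)    [682 ≡ 233 mod 449]
  = (449/233)    [QR: 233 ≡ 1 mod 4, sign kept]
  = (216/233)    [449 ≡ 216 mod 233]
  = (27/233)    [233 ≡ 1 mod 8 ⇒ (2/233)^3 = +1]
  = (233/27)    [QR: 233 ≡ 1 mod 4, sign kept]
  = (17/27)    [233 ≡ 17 mod 27]
  = (27/17)    [QR: 17 ≡ 1 mod 4, sign kept]
  = (10/17)    [27 ≡ 10 mod 17]
  = (5/17)    [17 ≡ 1 mod 8 ⇒ (2/17) = +1]
  = (17/5)    [QR: 5 ≡ 1 mod 4, sign kept]
  = (2/5)    [17 ≡ 2 mod 5]
  = -(1/5)    [5 ≡ 5 mod 8 ⇒ (2/5) = -1]
  = -1    [(1/5) = 1]
The Legendre symbol is -1, so x^2 ≡ -682 (mod 449) has no solution.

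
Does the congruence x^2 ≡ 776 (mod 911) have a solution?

no

Factor out 2: 776 = 2^3·97. Since 911 ≡ 7 (mod 8), (2/911) = +1, and (2/911)^3 = +1. Now have (97/911).
97 ≡ 1 (mod 4), so quadratic reciprocity gives (97/911) = (911/97). Reduce: 911 ≡ 38 (mod 97). Now have (38/97).
Factor out 2: 38 = 2·19. Since 97 ≡ 1 (mod 8), (2/97) = +1. Now have (19/97).
97 ≡ 1 (mod 4), so quadratic reciprocity gives (19/97) = (97/19). Reduce: 97 ≡ 2 (mod 19). Now have (2/19).
Factor out 2: 2 = 2. Since 19 ≡ 3 (mod 8), (2/19) = -1. Now have -(1/19).
(1/19) = 1. Collecting the sign factors: -1.
The Legendre symbol is -1, so x^2 ≡ 776 (mod 911) has no solution.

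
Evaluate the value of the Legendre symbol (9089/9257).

1

(9089/9257)
  = (9257/9089)    [QR: 9089 ≡ 1 mod 4, sign kept]
  = (168/9089)    [9257 ≡ 168 mod 9089]
  = (21/9089)    [9089 ≡ 1 mod 8 ⇒ (2/9089)^3 = +1]
  = (9089/21)    [QR: 21 ≡ 1 mod 4, sign kept]
  = (17/21)    [9089 ≡ 17 mod 21]
  = (21/17)    [QR: 17 ≡ 1 mod 4, sign kept]
  = (4/17)    [21 ≡ 4 mod 17]
  = (1/17)    [17 ≡ 1 mod 8 ⇒ (2/17)^2 = +1]
  = 1    [(1/17) = 1]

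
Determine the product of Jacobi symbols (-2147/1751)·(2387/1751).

By multiplicativity, (-2147·2387/1751) = (-2147/1751)·(2387/1751).
First factor (-2147/1751):
(-2147/1751)
  = (1355/1751)    [-2147 ≡ 1355 mod 1751]
  = -(1751/1355)    [QR: both ≡ 3 mod 4, sign flips]
  = -(396/1355)    [1751 ≡ 396 mod 1355]
  = -(99/1355)    [1355 ≡ 3 mod 8 ⇒ (2/1355)^2 = +1]
  = (1355/99)    [QR: both ≡ 3 mod 4, sign flips]
  = (68/99)    [1355 ≡ 68 mod 99]
  = (17/99)    [99 ≡ 3 mod 8 ⇒ (2/99)^2 = +1]
  = (99/17)    [QR: 17 ≡ 1 mod 4, sign kept]
  = (14/17)    [99 ≡ 14 mod 17]
  = (7/17)    [17 ≡ 1 mod 8 ⇒ (2/17) = +1]
  = (17/7)    [QR: 17 ≡ 1 mod 4, sign kept]
  = (3/7)    [17 ≡ 3 mod 7]
  = -(7/3)    [QR: both ≡ 3 mod 4, sign flips]
  = -(1/3)    [7 ≡ 1 mod 3]
  = -1    [(1/3) = 1]
Second factor (2387/1751):
(2387/1751)
  = (636/1751)    [2387 ≡ 636 mod 1751]
  = (159/1751)    [1751 ≡ 7 mod 8 ⇒ (2/1751)^2 = +1]
  = -(1751/159)    [QR: both ≡ 3 mod 4, sign flips]
  = -(2/159)    [1751 ≡ 2 mod 159]
  = -(1/159)    [159 ≡ 7 mod 8 ⇒ (2/159) = +1]
  = -1    [(1/159) = 1]
Product: (-1)·(-1) = 1.

1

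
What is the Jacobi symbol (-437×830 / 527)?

By multiplicativity, (-437·830 / 527) = (-437 / 527)·(830 / 527).
First factor (-437 / 527):
(-437 / 527)
  = (90 / 527)    [-437 ≡ 90 mod 527]
  = (45 / 527)    [527 ≡ 7 mod 8 ⇒ (2 / 527) = +1]
  = (527 / 45)    [QR: 45 ≡ 1 mod 4, sign kept]
  = (32 / 45)    [527 ≡ 32 mod 45]
  = -(1 / 45)    [45 ≡ 5 mod 8 ⇒ (2 / 45)^5 = -1]
  = -1    [(1 / 45) = 1]
Second factor (830 / 527):
(830 / 527)
  = (303 / 527)    [830 ≡ 303 mod 527]
  = -(527 / 303)    [QR: both ≡ 3 mod 4, sign flips]
  = -(224 / 303)    [527 ≡ 224 mod 303]
  = -(7 / 303)    [303 ≡ 7 mod 8 ⇒ (2 / 303)^5 = +1]
  = (303 / 7)    [QR: both ≡ 3 mod 4, sign flips]
  = (2 / 7)    [303 ≡ 2 mod 7]
  = (1 / 7)    [7 ≡ 7 mod 8 ⇒ (2 / 7) = +1]
  = 1    [(1 / 7) = 1]
Product: (-1)·(1) = -1.

-1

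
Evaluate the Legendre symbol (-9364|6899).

Pull out -1: (-9364|6899) = (-1|6899)·(9364|6899). Since 6899 ≡ 3 (mod 4), (-1|6899) = -1. Now have -(9364|6899).
Reduce the numerator: 9364 ≡ 2465 (mod 6899), so (9364|6899) = (2465|6899).
2465 ≡ 1 (mod 4), so quadratic reciprocity gives (2465|6899) = (6899|2465). Reduce: 6899 ≡ 1969 (mod 2465). Now have -(1969|2465).
1969 ≡ 1 (mod 4), so quadratic reciprocity gives (1969|2465) = (2465|1969). Reduce: 2465 ≡ 496 (mod 1969). Now have -(496|1969).
Factor out 2: 496 = 2^4·31. Since 1969 ≡ 1 (mod 8), (2|1969) = +1, and (2|1969)^4 = +1. Now have -(31|1969).
1969 ≡ 1 (mod 4), so quadratic reciprocity gives (31|1969) = (1969|31). Reduce: 1969 ≡ 16 (mod 31). Now have -(16|31).
Factor out 2: 16 = 2^4. Since 31 ≡ 7 (mod 8), (2|31) = +1, and (2|31)^4 = +1. Now have -(1|31).
(1|31) = 1. Collecting the sign factors: -1.

-1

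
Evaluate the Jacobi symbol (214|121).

1

(214|121)
  = (93|121)    [214 ≡ 93 mod 121]
  = (121|93)    [QR: 93 ≡ 1 mod 4, sign kept]
  = (28|93)    [121 ≡ 28 mod 93]
  = (7|93)    [93 ≡ 5 mod 8 ⇒ (2|93)^2 = +1]
  = (93|7)    [QR: 93 ≡ 1 mod 4, sign kept]
  = (2|7)    [93 ≡ 2 mod 7]
  = (1|7)    [7 ≡ 7 mod 8 ⇒ (2|7) = +1]
  = 1    [(1|7) = 1]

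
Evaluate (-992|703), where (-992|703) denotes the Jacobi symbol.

Reduce the numerator: -992 ≡ 414 (mod 703), so (-992|703) = (414|703).
Factor out 2: 414 = 2·207. Since 703 ≡ 7 (mod 8), (2|703) = +1. Now have (207|703).
Both 207 ≡ 3 and 703 ≡ 3 (mod 4), so reciprocity gives (207|703) = -(703|207). Reduce: 703 ≡ 82 (mod 207). Now have -(82|207).
Factor out 2: 82 = 2·41. Since 207 ≡ 7 (mod 8), (2|207) = +1. Now have -(41|207).
41 ≡ 1 (mod 4), so quadratic reciprocity gives (41|207) = (207|41). Reduce: 207 ≡ 2 (mod 41). Now have -(2|41).
Factor out 2: 2 = 2. Since 41 ≡ 1 (mod 8), (2|41) = +1. Now have -(1|41).
(1|41) = 1. Collecting the sign factors: -1.

-1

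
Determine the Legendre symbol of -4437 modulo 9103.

Pull out -1: (-4437 / 9103) = (-1 / 9103)·(4437 / 9103). Since 9103 ≡ 3 (mod 4), (-1 / 9103) = -1. Now have -(4437 / 9103).
4437 ≡ 1 (mod 4), so quadratic reciprocity gives (4437 / 9103) = (9103 / 4437). Reduce: 9103 ≡ 229 (mod 4437). Now have -(229 / 4437).
229 ≡ 1 (mod 4), so quadratic reciprocity gives (229 / 4437) = (4437 / 229). Reduce: 4437 ≡ 86 (mod 229). Now have -(86 / 229).
Factor out 2: 86 = 2·43. Since 229 ≡ 5 (mod 8), (2 / 229) = -1. Now have (43 / 229).
229 ≡ 1 (mod 4), so quadratic reciprocity gives (43 / 229) = (229 / 43). Reduce: 229 ≡ 14 (mod 43). Now have (14 / 43).
Factor out 2: 14 = 2·7. Since 43 ≡ 3 (mod 8), (2 / 43) = -1. Now have -(7 / 43).
Both 7 ≡ 3 and 43 ≡ 3 (mod 4), so reciprocity gives (7 / 43) = -(43 / 7). Reduce: 43 ≡ 1 (mod 7). Now have (1 / 7).
(1 / 7) = 1. Collecting the sign factors: 1.

1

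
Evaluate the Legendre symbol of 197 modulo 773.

1

197 ≡ 1 (mod 4), so quadratic reciprocity gives (197 / 773) = (773 / 197). Reduce: 773 ≡ 182 (mod 197). Now have (182 / 197).
Factor out 2: 182 = 2·91. Since 197 ≡ 5 (mod 8), (2 / 197) = -1. Now have -(91 / 197).
197 ≡ 1 (mod 4), so quadratic reciprocity gives (91 / 197) = (197 / 91). Reduce: 197 ≡ 15 (mod 91). Now have -(15 / 91).
Both 15 ≡ 3 and 91 ≡ 3 (mod 4), so reciprocity gives (15 / 91) = -(91 / 15). Reduce: 91 ≡ 1 (mod 15). Now have (1 / 15).
(1 / 15) = 1. Collecting the sign factors: 1.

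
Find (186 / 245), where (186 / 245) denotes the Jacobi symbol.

(186 / 245)
  = -(93 / 245)    [245 ≡ 5 mod 8 ⇒ (2 / 245) = -1]
  = -(245 / 93)    [QR: 93 ≡ 1 mod 4, sign kept]
  = -(59 / 93)    [245 ≡ 59 mod 93]
  = -(93 / 59)    [QR: 93 ≡ 1 mod 4, sign kept]
  = -(34 / 59)    [93 ≡ 34 mod 59]
  = (17 / 59)    [59 ≡ 3 mod 8 ⇒ (2 / 59) = -1]
  = (59 / 17)    [QR: 17 ≡ 1 mod 4, sign kept]
  = (8 / 17)    [59 ≡ 8 mod 17]
  = (1 / 17)    [17 ≡ 1 mod 8 ⇒ (2 / 17)^3 = +1]
  = 1    [(1 / 17) = 1]

1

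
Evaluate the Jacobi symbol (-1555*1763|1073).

By multiplicativity, (-1555·1763|1073) = (-1555|1073)·(1763|1073).
First factor (-1555|1073):
Reduce the numerator: -1555 ≡ 591 (mod 1073), so (-1555|1073) = (591|1073).
1073 ≡ 1 (mod 4), so quadratic reciprocity gives (591|1073) = (1073|591). Reduce: 1073 ≡ 482 (mod 591). Now have (482|591).
Factor out 2: 482 = 2·241. Since 591 ≡ 7 (mod 8), (2|591) = +1. Now have (241|591).
241 ≡ 1 (mod 4), so quadratic reciprocity gives (241|591) = (591|241). Reduce: 591 ≡ 109 (mod 241). Now have (109|241).
109 ≡ 1 (mod 4), so quadratic reciprocity gives (109|241) = (241|109). Reduce: 241 ≡ 23 (mod 109). Now have (23|109).
109 ≡ 1 (mod 4), so quadratic reciprocity gives (23|109) = (109|23). Reduce: 109 ≡ 17 (mod 23). Now have (17|23).
17 ≡ 1 (mod 4), so quadratic reciprocity gives (17|23) = (23|17). Reduce: 23 ≡ 6 (mod 17). Now have (6|17).
Factor out 2: 6 = 2·3. Since 17 ≡ 1 (mod 8), (2|17) = +1. Now have (3|17).
17 ≡ 1 (mod 4), so quadratic reciprocity gives (3|17) = (17|3). Reduce: 17 ≡ 2 (mod 3). Now have (2|3).
Factor out 2: 2 = 2. Since 3 ≡ 3 (mod 8), (2|3) = -1. Now have -(1|3).
(1|3) = 1. Collecting the sign factors: -1.
Second factor (1763|1073):
Reduce the numerator: 1763 ≡ 690 (mod 1073), so (1763|1073) = (690|1073).
Factor out 2: 690 = 2·345. Since 1073 ≡ 1 (mod 8), (2|1073) = +1. Now have (345|1073).
345 ≡ 1 (mod 4), so quadratic reciprocity gives (345|1073) = (1073|345). Reduce: 1073 ≡ 38 (mod 345). Now have (38|345).
Factor out 2: 38 = 2·19. Since 345 ≡ 1 (mod 8), (2|345) = +1. Now have (19|345).
345 ≡ 1 (mod 4), so quadratic reciprocity gives (19|345) = (345|19). Reduce: 345 ≡ 3 (mod 19). Now have (3|19).
Both 3 ≡ 3 and 19 ≡ 3 (mod 4), so reciprocity gives (3|19) = -(19|3). Reduce: 19 ≡ 1 (mod 3). Now have -(1|3).
(1|3) = 1. Collecting the sign factors: -1.
Product: (-1)·(-1) = 1.

1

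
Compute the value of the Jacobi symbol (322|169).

1

(322|169)
  = (153|169)    [322 ≡ 153 mod 169]
  = (169|153)    [QR: 153 ≡ 1 mod 4, sign kept]
  = (16|153)    [169 ≡ 16 mod 153]
  = (1|153)    [153 ≡ 1 mod 8 ⇒ (2|153)^4 = +1]
  = 1    [(1|153) = 1]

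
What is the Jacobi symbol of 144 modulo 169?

(144/169)
  = (9/169)    [169 ≡ 1 mod 8 ⇒ (2/169)^4 = +1]
  = (169/9)    [QR: 9 ≡ 1 mod 4, sign kept]
  = (7/9)    [169 ≡ 7 mod 9]
  = (9/7)    [QR: 9 ≡ 1 mod 4, sign kept]
  = (2/7)    [9 ≡ 2 mod 7]
  = (1/7)    [7 ≡ 7 mod 8 ⇒ (2/7) = +1]
  = 1    [(1/7) = 1]

1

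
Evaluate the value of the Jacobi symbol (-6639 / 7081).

1

Reduce the numerator: -6639 ≡ 442 (mod 7081), so (-6639 / 7081) = (442 / 7081).
Factor out 2: 442 = 2·221. Since 7081 ≡ 1 (mod 8), (2 / 7081) = +1. Now have (221 / 7081).
221 ≡ 1 (mod 4), so quadratic reciprocity gives (221 / 7081) = (7081 / 221). Reduce: 7081 ≡ 9 (mod 221). Now have (9 / 221).
9 ≡ 1 (mod 4), so quadratic reciprocity gives (9 / 221) = (221 / 9). Reduce: 221 ≡ 5 (mod 9). Now have (5 / 9).
5 ≡ 1 (mod 4), so quadratic reciprocity gives (5 / 9) = (9 / 5). Reduce: 9 ≡ 4 (mod 5). Now have (4 / 5).
Factor out 2: 4 = 2^2. Since 5 ≡ 5 (mod 8), (2 / 5) = -1, and (2 / 5)^2 = +1. Now have (1 / 5).
(1 / 5) = 1. Collecting the sign factors: 1.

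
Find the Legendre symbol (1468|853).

-1

(1468|853)
  = (615|853)    [1468 ≡ 615 mod 853]
  = (853|615)    [QR: 853 ≡ 1 mod 4, sign kept]
  = (238|615)    [853 ≡ 238 mod 615]
  = (119|615)    [615 ≡ 7 mod 8 ⇒ (2|615) = +1]
  = -(615|119)    [QR: both ≡ 3 mod 4, sign flips]
  = -(20|119)    [615 ≡ 20 mod 119]
  = -(5|119)    [119 ≡ 7 mod 8 ⇒ (2|119)^2 = +1]
  = -(119|5)    [QR: 5 ≡ 1 mod 4, sign kept]
  = -(4|5)    [119 ≡ 4 mod 5]
  = -(1|5)    [5 ≡ 5 mod 8 ⇒ (2|5)^2 = +1]
  = -1    [(1|5) = 1]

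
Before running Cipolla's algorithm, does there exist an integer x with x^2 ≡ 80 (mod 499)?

yes

Factor out 2: 80 = 2^4·5. Since 499 ≡ 3 (mod 8), (2|499) = -1, and (2|499)^4 = +1. Now have (5|499).
5 ≡ 1 (mod 4), so quadratic reciprocity gives (5|499) = (499|5). Reduce: 499 ≡ 4 (mod 5). Now have (4|5).
Factor out 2: 4 = 2^2. Since 5 ≡ 5 (mod 8), (2|5) = -1, and (2|5)^2 = +1. Now have (1|5).
(1|5) = 1. Collecting the sign factors: 1.
(80|499) = 1, and 499 is prime, so 80 is a quadratic residue mod 499.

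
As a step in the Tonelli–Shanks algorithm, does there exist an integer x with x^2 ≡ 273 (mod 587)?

(273/587)
  = (587/273)    [QR: 273 ≡ 1 mod 4, sign kept]
  = (41/273)    [587 ≡ 41 mod 273]
  = (273/41)    [QR: 41 ≡ 1 mod 4, sign kept]
  = (27/41)    [273 ≡ 27 mod 41]
  = (41/27)    [QR: 41 ≡ 1 mod 4, sign kept]
  = (14/27)    [41 ≡ 14 mod 27]
  = -(7/27)    [27 ≡ 3 mod 8 ⇒ (2/27) = -1]
  = (27/7)    [QR: both ≡ 3 mod 4, sign flips]
  = (6/7)    [27 ≡ 6 mod 7]
  = (3/7)    [7 ≡ 7 mod 8 ⇒ (2/7) = +1]
  = -(7/3)    [QR: both ≡ 3 mod 4, sign flips]
  = -(1/3)    [7 ≡ 1 mod 3]
  = -1    [(1/3) = 1]
The Legendre symbol is -1, so x^2 ≡ 273 (mod 587) has no solution.

no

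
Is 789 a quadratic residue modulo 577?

yes

(789/577)
  = (212/577)    [789 ≡ 212 mod 577]
  = (53/577)    [577 ≡ 1 mod 8 ⇒ (2/577)^2 = +1]
  = (577/53)    [QR: 53 ≡ 1 mod 4, sign kept]
  = (47/53)    [577 ≡ 47 mod 53]
  = (53/47)    [QR: 53 ≡ 1 mod 4, sign kept]
  = (6/47)    [53 ≡ 6 mod 47]
  = (3/47)    [47 ≡ 7 mod 8 ⇒ (2/47) = +1]
  = -(47/3)    [QR: both ≡ 3 mod 4, sign flips]
  = -(2/3)    [47 ≡ 2 mod 3]
  = (1/3)    [3 ≡ 3 mod 8 ⇒ (2/3) = -1]
  = 1    [(1/3) = 1]
(789/577) = 1, and 577 is prime, so 789 is a quadratic residue mod 577.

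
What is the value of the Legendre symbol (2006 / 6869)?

-1

Factor out 2: 2006 = 2·1003. Since 6869 ≡ 5 (mod 8), (2 / 6869) = -1. Now have -(1003 / 6869).
6869 ≡ 1 (mod 4), so quadratic reciprocity gives (1003 / 6869) = (6869 / 1003). Reduce: 6869 ≡ 851 (mod 1003). Now have -(851 / 1003).
Both 851 ≡ 3 and 1003 ≡ 3 (mod 4), so reciprocity gives (851 / 1003) = -(1003 / 851). Reduce: 1003 ≡ 152 (mod 851). Now have (152 / 851).
Factor out 2: 152 = 2^3·19. Since 851 ≡ 3 (mod 8), (2 / 851) = -1, and (2 / 851)^3 = -1. Now have -(19 / 851).
Both 19 ≡ 3 and 851 ≡ 3 (mod 4), so reciprocity gives (19 / 851) = -(851 / 19). Reduce: 851 ≡ 15 (mod 19). Now have (15 / 19).
Both 15 ≡ 3 and 19 ≡ 3 (mod 4), so reciprocity gives (15 / 19) = -(19 / 15). Reduce: 19 ≡ 4 (mod 15). Now have -(4 / 15).
Factor out 2: 4 = 2^2. Since 15 ≡ 7 (mod 8), (2 / 15) = +1, and (2 / 15)^2 = +1. Now have -(1 / 15).
(1 / 15) = 1. Collecting the sign factors: -1.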